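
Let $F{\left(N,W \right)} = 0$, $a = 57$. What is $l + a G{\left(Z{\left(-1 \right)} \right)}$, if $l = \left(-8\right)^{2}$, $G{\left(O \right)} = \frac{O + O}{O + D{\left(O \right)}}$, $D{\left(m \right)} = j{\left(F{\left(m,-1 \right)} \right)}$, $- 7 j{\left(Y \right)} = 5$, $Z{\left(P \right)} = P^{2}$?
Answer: $463$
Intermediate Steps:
$j{\left(Y \right)} = - \frac{5}{7}$ ($j{\left(Y \right)} = \left(- \frac{1}{7}\right) 5 = - \frac{5}{7}$)
$D{\left(m \right)} = - \frac{5}{7}$
$G{\left(O \right)} = \frac{2 O}{- \frac{5}{7} + O}$ ($G{\left(O \right)} = \frac{O + O}{O - \frac{5}{7}} = \frac{2 O}{- \frac{5}{7} + O}$)
$l = 64$
$l + a G{\left(Z{\left(-1 \right)} \right)} = 64 + 57 \frac{14 \left(-1\right)^{2}}{-5 + 7 \left(-1\right)^{2}} = 64 + 57 \cdot 14 \cdot 1 \frac{1}{-5 + 7 \cdot 1} = 64 + 57 \cdot 14 \cdot 1 \frac{1}{-5 + 7} = 64 + 57 \cdot 14 \cdot 1 \cdot \frac{1}{2} = 64 + 57 \cdot 7 = 64 + 399 = 463$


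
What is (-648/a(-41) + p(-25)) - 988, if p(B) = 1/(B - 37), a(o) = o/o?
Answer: -101433/62 ≈ -1636.0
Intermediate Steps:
a(o) = 1
p(B) = 1/(-37 + B)
(-648/a(-41) + p(-25)) - 988 = (-648/1 + 1/(-37 - 25)) - 988 = (-648*1 + 1/(-62)) - 988 = (-648 - 1/62) - 988 = -40177/62 - 988 = -101433/62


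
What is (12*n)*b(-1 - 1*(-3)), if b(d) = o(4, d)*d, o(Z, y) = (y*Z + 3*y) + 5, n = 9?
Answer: 4104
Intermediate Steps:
o(Z, y) = 5 + 3*y + Z*y (o(Z, y) = (Z*y + 3*y) + 5 = (3*y + Z*y) + 5 = 5 + 3*y + Z*y)
b(d) = d*(5 + 7*d) (b(d) = (5 + 3*d + 4*d)*d = (5 + 7*d)*d = d*(5 + 7*d))
(12*n)*b(-1 - 1*(-3)) = (12*9)*((-1 - 1*(-3))*(5 + 7*(-1 - 1*(-3)))) = 108*((-1 + 3)*(5 + 7*(-1 + 3))) = 108*(2*(5 + 7*2)) = 108*(2*(5 + 14)) = 108*(2*19) = 108*38 = 4104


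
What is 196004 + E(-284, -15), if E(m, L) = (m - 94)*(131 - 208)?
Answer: 225110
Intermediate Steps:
E(m, L) = 7238 - 77*m (E(m, L) = (-94 + m)*(-77) = 7238 - 77*m)
196004 + E(-284, -15) = 196004 + (7238 - 77*(-284)) = 196004 + (7238 + 21868) = 196004 + 29106 = 225110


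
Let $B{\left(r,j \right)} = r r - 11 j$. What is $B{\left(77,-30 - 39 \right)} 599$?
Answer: $4006112$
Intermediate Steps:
$B{\left(r,j \right)} = r^{2} - 11 j$
$B{\left(77,-30 - 39 \right)} 599 = \left(77^{2} - 11 \left(-30 - 39\right)\right) 599 = \left(5929 - 11 \left(-30 - 39\right)\right) 599 = \left(5929 - -759\right) 599 = \left(5929 + 759\right) 599 = 6688 \cdot 599 = 4006112$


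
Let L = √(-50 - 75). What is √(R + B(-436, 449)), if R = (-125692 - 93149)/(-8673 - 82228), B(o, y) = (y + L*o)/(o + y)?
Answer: √(51592977452666 - 234173187640340*I*√5)/1181713 ≈ 14.383 - 13.035*I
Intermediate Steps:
L = 5*I*√5 (L = √(-125) = 5*I*√5 ≈ 11.18*I)
B(o, y) = (y + 5*I*o*√5)/(o + y) (B(o, y) = (y + (5*I*√5)*o)/(o + y) = (y + 5*I*o*√5)/(o + y))
R = 218841/90901 (R = -218841/(-90901) = -218841*(-1/90901) = 218841/90901 ≈ 2.4075)
√(R + B(-436, 449)) = √(218841/90901 + (449 + 5*I*(-436)*√5)/(-436 + 449)) = √(218841/90901 + (449 - 2180*I*√5)/13) = √(218841/90901 + (449/13 - 2180*I*√5/13)) = √(43659482/1181713 - 2180*I*√5/13)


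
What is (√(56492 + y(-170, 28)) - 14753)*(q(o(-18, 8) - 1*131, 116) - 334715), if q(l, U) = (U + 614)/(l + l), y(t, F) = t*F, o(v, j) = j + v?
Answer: 696270490540/141 - 94390360*√1437/47 ≈ 4.8620e+9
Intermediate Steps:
y(t, F) = F*t
q(l, U) = (614 + U)/(2*l) (q(l, U) = (614 + U)/((2*l)) = (614 + U)*(1/(2*l)) = (614 + U)/(2*l))
(√(56492 + y(-170, 28)) - 14753)*(q(o(-18, 8) - 1*131, 116) - 334715) = (√(56492 + 28*(-170)) - 14753)*((614 + 116)/(2*((8 - 18) - 1*131)) - 334715) = (√(56492 - 4760) - 14753)*((½)*730/(-10 - 131) - 334715) = (√51732 - 14753)*((½)*730/(-141) - 334715) = (6*√1437 - 14753)*((½)*(-1/141)*730 - 334715) = (-14753 + 6*√1437)*(-365/141 - 334715) = (-14753 + 6*√1437)*(-47195180/141) = 696270490540/141 - 94390360*√1437/47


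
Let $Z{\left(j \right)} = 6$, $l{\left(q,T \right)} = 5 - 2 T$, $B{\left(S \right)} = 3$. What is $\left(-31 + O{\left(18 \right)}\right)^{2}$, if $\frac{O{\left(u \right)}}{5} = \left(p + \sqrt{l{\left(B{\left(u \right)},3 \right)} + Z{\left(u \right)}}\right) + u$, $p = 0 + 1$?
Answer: $4221 + 640 \sqrt{5} \approx 5652.1$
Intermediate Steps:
$p = 1$
$O{\left(u \right)} = 5 + 5 u + 5 \sqrt{5}$ ($O{\left(u \right)} = 5 \left(\left(1 + \sqrt{\left(5 - 6\right) + 6}\right) + u\right) = 5 \left(\left(1 + \sqrt{-1 + 6}\right) + u\right) = 5 \left(\left(1 + \sqrt{5}\right) + u\right) = 5 \left(1 + u + \sqrt{5}\right) = 5 + 5 u + 5 \sqrt{5}$)
$\left(-31 + O{\left(18 \right)}\right)^{2} = \left(-31 + \left(5 + 5 \cdot 18 + 5 \sqrt{5}\right)\right)^{2} = \left(-31 + \left(5 + 90 + 5 \sqrt{5}\right)\right)^{2} = \left(-31 + \left(95 + 5 \sqrt{5}\right)\right)^{2} = \left(64 + 5 \sqrt{5}\right)^{2}$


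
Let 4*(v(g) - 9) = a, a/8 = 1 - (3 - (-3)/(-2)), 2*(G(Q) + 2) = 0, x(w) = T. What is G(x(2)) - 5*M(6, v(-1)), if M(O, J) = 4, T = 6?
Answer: -22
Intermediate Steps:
x(w) = 6
G(Q) = -2 (G(Q) = -2 + (½)*0 = -2 + 0 = -2)
a = -4 (a = 8*(1 - (3 - (-3)/(-2))) = 8*(1 - (3 - (-3)*(-1)/2)) = 8*(1 - (3 - 1*3/2)) = 8*(1 - (3 - 3/2)) = 8*(1 - 1*3/2) = 8*(1 - 3/2) = 8*(-½) = -4)
v(g) = 8 (v(g) = 9 + (¼)*(-4) = 9 - 1 = 8)
G(x(2)) - 5*M(6, v(-1)) = -2 - 5*4 = -2 - 20 = -22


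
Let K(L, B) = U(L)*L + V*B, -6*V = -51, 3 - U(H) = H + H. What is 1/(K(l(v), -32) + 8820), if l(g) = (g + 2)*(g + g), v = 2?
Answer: 1/8084 ≈ 0.00012370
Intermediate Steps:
U(H) = 3 - 2*H (U(H) = 3 - (H + H) = 3 - 2*H)
V = 17/2 (V = -1/6*(-51) = 17/2 ≈ 8.5000)
l(g) = 2*g*(2 + g) (l(g) = (2 + g)*(2*g) = 2*g*(2 + g))
K(L, B) = 17*B/2 + L*(3 - 2*L) (K(L, B) = (3 - 2*L)*L + 17*B/2 = L*(3 - 2*L) + 17*B/2 = 17*B/2 + L*(3 - 2*L))
1/(K(l(v), -32) + 8820) = 1/(((17/2)*(-32) - 2*2*(2 + 2)*(-3 + 2*(2*2*(2 + 2)))) + 8820) = 1/((-272 - 2*2*4*(-3 + 2*(2*2*4))) + 8820) = 1/((-272 - 1*16*(-3 + 2*16)) + 8820) = 1/((-272 - 1*16*(-3 + 32)) + 8820) = 1/((-272 - 1*16*29) + 8820) = 1/((-272 - 464) + 8820) = 1/(-736 + 8820) = 1/8084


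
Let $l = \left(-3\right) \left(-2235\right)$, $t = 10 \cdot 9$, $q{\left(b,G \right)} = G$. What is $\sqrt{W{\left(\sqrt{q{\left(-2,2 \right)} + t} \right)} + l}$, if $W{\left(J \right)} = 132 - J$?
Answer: $\sqrt{6837 - 2 \sqrt{23}} \approx 82.628$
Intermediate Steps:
$t = 90$
$l = 6705$
$\sqrt{W{\left(\sqrt{q{\left(-2,2 \right)} + t} \right)} + l} = \sqrt{\left(132 - \sqrt{2 + 90}\right) + 6705} = \sqrt{\left(132 - \sqrt{92}\right) + 6705} = \sqrt{\left(132 - 2 \sqrt{23}\right) + 6705} = \sqrt{6837 - 2 \sqrt{23}}$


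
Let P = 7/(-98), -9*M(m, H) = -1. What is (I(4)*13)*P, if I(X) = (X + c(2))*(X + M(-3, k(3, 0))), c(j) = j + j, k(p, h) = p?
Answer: -1924/63 ≈ -30.540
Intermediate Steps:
M(m, H) = 1/9 (M(m, H) = -1/9*(-1) = 1/9)
c(j) = 2*j
I(X) = (4 + X)*(1/9 + X) (I(X) = (X + 2*2)*(X + 1/9) = (X + 4)*(1/9 + X) = (4 + X)*(1/9 + X))
P = -1/14 (P = 7*(-1/98) = -1/14 ≈ -0.071429)
(I(4)*13)*P = ((4/9 + 4**2 + (37/9)*4)*13)*(-1/14) = ((4/9 + 16 + 148/9)*13)*(-1/14) = ((296/9)*13)*(-1/14) = (3848/9)*(-1/14) = -1924/63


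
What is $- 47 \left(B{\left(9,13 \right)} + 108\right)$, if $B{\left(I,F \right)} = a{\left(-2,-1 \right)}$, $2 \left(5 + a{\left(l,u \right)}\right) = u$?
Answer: $- \frac{9635}{2} \approx -4817.5$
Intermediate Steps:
$a{\left(l,u \right)} = -5 + \frac{u}{2}$
$B{\left(I,F \right)} = - \frac{11}{2}$ ($B{\left(I,F \right)} = -5 + \frac{1}{2} \left(-1\right) = -5 - \frac{1}{2} = - \frac{11}{2}$)
$- 47 \left(B{\left(9,13 \right)} + 108\right) = - 47 \left(- \frac{11}{2} + 108\right) = \left(-47\right) \frac{205}{2} = - \frac{9635}{2}$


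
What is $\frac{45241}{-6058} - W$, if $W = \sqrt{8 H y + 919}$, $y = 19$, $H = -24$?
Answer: $- \frac{45241}{6058} - i \sqrt{2729} \approx -7.468 - 52.24 i$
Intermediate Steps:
$W = i \sqrt{2729}$ ($W = \sqrt{8 \left(-24\right) 19 + 919} = \sqrt{\left(-192\right) 19 + 919} = \sqrt{-3648 + 919} = \sqrt{-2729} = i \sqrt{2729} \approx 52.24 i$)
$\frac{45241}{-6058} - W = \frac{45241}{-6058} - i \sqrt{2729} = 45241 \left(- \frac{1}{6058}\right) - i \sqrt{2729} = - \frac{45241}{6058} - i \sqrt{2729}$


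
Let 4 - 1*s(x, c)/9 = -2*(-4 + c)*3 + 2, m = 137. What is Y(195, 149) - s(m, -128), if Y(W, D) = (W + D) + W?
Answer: 7649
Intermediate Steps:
Y(W, D) = D + 2*W (Y(W, D) = (D + W) + W = D + 2*W)
s(x, c) = -198 + 54*c (s(x, c) = 36 - 9*(-2*(-4 + c)*3 + 2) = 36 - 9*(-2*(-12 + 3*c) + 2) = 36 - 9*((24 - 6*c) + 2) = 36 - 9*(26 - 6*c) = 36 + (-234 + 54*c) = -198 + 54*c)
Y(195, 149) - s(m, -128) = (149 + 2*195) - (-198 + 54*(-128)) = (149 + 390) - (-198 - 6912) = 539 - 1*(-7110) = 539 + 7110 = 7649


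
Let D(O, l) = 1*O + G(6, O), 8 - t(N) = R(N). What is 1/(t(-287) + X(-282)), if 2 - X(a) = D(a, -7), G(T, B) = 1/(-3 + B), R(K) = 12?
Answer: 285/79801 ≈ 0.0035714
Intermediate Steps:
t(N) = -4 (t(N) = 8 - 1*12 = 8 - 12 = -4)
D(O, l) = O + 1/(-3 + O) (D(O, l) = 1*O + 1/(-3 + O) = O + 1/(-3 + O))
X(a) = 2 - (1 + a*(-3 + a))/(-3 + a)
1/(t(-287) + X(-282)) = 1/(-4 + (-1 + (-3 - 282)*(2 - 1*(-282)))/(-3 - 282)) = 1/(-4 + (-1 - 285*(2 + 282))/(-285)) = 1/(-4 - (-1 - 285*284)/285) = 1/(-4 - (-1 - 80940)/285) = 1/(-4 - 1/285*(-80941)) = 1/(-4 + 80941/285) = 1/(79801/285) = 285/79801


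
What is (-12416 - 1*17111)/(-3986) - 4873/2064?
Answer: 20759975/4113552 ≈ 5.0467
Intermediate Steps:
(-12416 - 1*17111)/(-3986) - 4873/2064 = (-12416 - 17111)*(-1/3986) - 4873*1/2064 = -29527*(-1/3986) - 4873/2064 = 29527/3986 - 4873/2064 = 20759975/4113552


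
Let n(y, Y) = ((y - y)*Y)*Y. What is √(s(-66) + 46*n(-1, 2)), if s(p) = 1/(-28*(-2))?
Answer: √14/28 ≈ 0.13363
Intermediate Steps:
n(y, Y) = 0 (n(y, Y) = (0*Y)*Y = 0*Y = 0)
s(p) = 1/56
√(s(-66) + 46*n(-1, 2)) = √(1/56 + 46*0) = √(1/56 + 0) = √(1/56) = √14/28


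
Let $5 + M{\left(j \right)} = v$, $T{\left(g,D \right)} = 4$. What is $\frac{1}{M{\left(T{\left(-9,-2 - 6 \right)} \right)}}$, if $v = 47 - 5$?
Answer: $\frac{1}{37} \approx 0.027027$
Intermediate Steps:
$v = 42$
$M{\left(j \right)} = 37$ ($M{\left(j \right)} = -5 + 42 = 37$)
$\frac{1}{M{\left(T{\left(-9,-2 - 6 \right)} \right)}} = \frac{1}{37}$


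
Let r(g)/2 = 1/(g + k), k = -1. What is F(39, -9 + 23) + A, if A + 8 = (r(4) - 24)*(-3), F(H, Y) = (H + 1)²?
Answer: 1662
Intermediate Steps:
F(H, Y) = (1 + H)²
r(g) = 2/(-1 + g) (r(g) = 2/(g - 1) = 2/(-1 + g))
A = 62 (A = -8 + (2/(-1 + 4) - 24)*(-3) = -8 + (2/3 - 24)*(-3) = -8 + (2*(⅓) - 24)*(-3) = -8 + (⅔ - 24)*(-3) = -8 - 70/3*(-3) = -8 + 70 = 62)
F(39, -9 + 23) + A = (1 + 39)² + 62 = 40² + 62 = 1600 + 62 = 1662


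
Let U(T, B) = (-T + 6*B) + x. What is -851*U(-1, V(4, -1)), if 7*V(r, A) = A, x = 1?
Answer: -6808/7 ≈ -972.57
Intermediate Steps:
V(r, A) = A/7
U(T, B) = 1 - T + 6*B (U(T, B) = (-T + 6*B) + 1 = 1 - T + 6*B)
-851*U(-1, V(4, -1)) = -851*(1 - 1*(-1) + 6*((⅐)*(-1))) = -851*(1 + 1 + 6*(-⅐)) = -851*(1 + 1 - 6/7) = -851*8/7 = -6808/7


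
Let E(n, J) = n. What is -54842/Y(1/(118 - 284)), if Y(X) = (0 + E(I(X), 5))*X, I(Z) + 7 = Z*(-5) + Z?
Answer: -755613076/579 ≈ -1.3050e+6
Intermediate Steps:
I(Z) = -7 - 4*Z (I(Z) = -7 + (Z*(-5) + Z) = -7 + (-5*Z + Z) = -7 - 4*Z)
Y(X) = X*(-7 - 4*X) (Y(X) = (0 + (-7 - 4*X))*X = (-7 - 4*X)*X = X*(-7 - 4*X))
-54842/Y(1/(118 - 284)) = -54842*(-(118 - 284)/(7 + 4/(118 - 284))) = -54842*166/(7 + 4/(-166)) = -54842*166/(7 + 4*(-1/166)) = -54842*166/(7 - 2/83) = -54842/((-1*(-1/166)*579/83)) = -54842/579/13778 = -54842*13778/579 = -755613076/579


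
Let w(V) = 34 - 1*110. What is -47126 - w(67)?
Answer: -47050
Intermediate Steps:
w(V) = -76 (w(V) = 34 - 110 = -76)
-47126 - w(67) = -47126 - 1*(-76) = -47126 + 76 = -47050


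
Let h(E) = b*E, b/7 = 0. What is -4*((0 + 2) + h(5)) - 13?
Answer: -21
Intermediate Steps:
b = 0 (b = 7*0 = 0)
h(E) = 0 (h(E) = 0*E = 0)
-4*((0 + 2) + h(5)) - 13 = -4*((0 + 2) + 0) - 13 = -4*(2 + 0) - 13 = -4*2 - 13 = -8 - 13 = -21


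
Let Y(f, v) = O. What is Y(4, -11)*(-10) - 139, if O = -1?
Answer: -129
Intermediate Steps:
Y(f, v) = -1
Y(4, -11)*(-10) - 139 = -1*(-10) - 139 = 10 - 139 = -129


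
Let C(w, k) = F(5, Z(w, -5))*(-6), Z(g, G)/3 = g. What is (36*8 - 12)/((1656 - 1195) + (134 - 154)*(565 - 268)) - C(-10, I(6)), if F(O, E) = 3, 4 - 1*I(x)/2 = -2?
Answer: 98346/5479 ≈ 17.950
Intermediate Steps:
I(x) = 12 (I(x) = 8 - 2*(-2) = 8 + 4 = 12)
Z(g, G) = 3*g
C(w, k) = -18 (C(w, k) = 3*(-6) = -18)
(36*8 - 12)/((1656 - 1195) + (134 - 154)*(565 - 268)) - C(-10, I(6)) = (36*8 - 12)/((1656 - 1195) + (134 - 154)*(565 - 268)) - 1*(-18) = (288 - 12)/(461 - 20*297) + 18 = 276/(461 - 5940) + 18 = 276/(-5479) + 18 = 276*(-1/5479) + 18 = -276/5479 + 18 = 98346/5479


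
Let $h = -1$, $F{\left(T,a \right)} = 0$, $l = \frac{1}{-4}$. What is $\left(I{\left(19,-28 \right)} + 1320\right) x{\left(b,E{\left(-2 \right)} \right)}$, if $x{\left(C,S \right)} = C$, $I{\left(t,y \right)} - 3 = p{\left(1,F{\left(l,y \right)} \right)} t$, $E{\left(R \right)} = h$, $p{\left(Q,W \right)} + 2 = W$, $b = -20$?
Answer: $-25700$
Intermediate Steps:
$l = - \frac{1}{4} \approx -0.25$
$p{\left(Q,W \right)} = -2 + W$
$E{\left(R \right)} = -1$
$I{\left(t,y \right)} = 3 - 2 t$ ($I{\left(t,y \right)} = 3 + \left(-2 + 0\right) t = 3 - 2 t$)
$\left(I{\left(19,-28 \right)} + 1320\right) x{\left(b,E{\left(-2 \right)} \right)} = \left(\left(3 - 38\right) + 1320\right) \left(-20\right) = \left(-35 + 1320\right) \left(-20\right) = 1285 \left(-20\right) = -25700$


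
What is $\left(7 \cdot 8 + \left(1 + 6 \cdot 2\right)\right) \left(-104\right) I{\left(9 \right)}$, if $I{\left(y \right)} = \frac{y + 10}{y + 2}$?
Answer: $- \frac{136344}{11} \approx -12395.0$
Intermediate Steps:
$I{\left(y \right)} = \frac{10 + y}{2 + y}$
$\left(7 \cdot 8 + \left(1 + 6 \cdot 2\right)\right) \left(-104\right) I{\left(9 \right)} = \left(7 \cdot 8 + \left(1 + 6 \cdot 2\right)\right) \left(-104\right) \frac{10 + 9}{2 + 9} = \left(56 + \left(1 + 12\right)\right) \left(-104\right) \frac{1}{11} \cdot 19 = \left(56 + 13\right) \left(-104\right) \frac{1}{11} \cdot 19 = 69 \left(-104\right) \frac{19}{11} = \left(-7176\right) \frac{19}{11} = - \frac{136344}{11}$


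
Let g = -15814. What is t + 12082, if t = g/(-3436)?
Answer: 20764783/1718 ≈ 12087.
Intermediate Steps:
t = 7907/1718 (t = -15814/(-3436) = -15814*(-1/3436) = 7907/1718 ≈ 4.6024)
t + 12082 = 7907/1718 + 12082 = 20764783/1718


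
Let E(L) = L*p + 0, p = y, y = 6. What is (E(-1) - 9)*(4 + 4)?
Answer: -120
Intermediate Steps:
p = 6
E(L) = 6*L (E(L) = L*6 + 0 = 6*L + 0 = 6*L)
(E(-1) - 9)*(4 + 4) = (6*(-1) - 9)*(4 + 4) = (-6 - 9)*8 = -15*8 = -120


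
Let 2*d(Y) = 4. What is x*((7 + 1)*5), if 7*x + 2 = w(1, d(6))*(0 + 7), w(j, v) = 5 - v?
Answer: 760/7 ≈ 108.57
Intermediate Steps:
d(Y) = 2 (d(Y) = (1/2)*4 = 2)
x = 19/7 (x = -2/7 + ((5 - 1*2)*(0 + 7))/7 = -2/7 + ((5 - 2)*7)/7 = -2/7 + (3*7)/7 = -2/7 + (1/7)*21 = -2/7 + 3 = 19/7 ≈ 2.7143)
x*((7 + 1)*5) = 19*((7 + 1)*5)/7 = 19*(8*5)/7 = (19/7)*40 = 760/7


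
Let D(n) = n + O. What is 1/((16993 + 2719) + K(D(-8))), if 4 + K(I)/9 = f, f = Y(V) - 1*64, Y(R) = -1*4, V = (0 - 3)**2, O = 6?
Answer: 1/19064 ≈ 5.2455e-5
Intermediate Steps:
V = 9 (V = (-3)**2 = 9)
Y(R) = -4
D(n) = 6 + n (D(n) = n + 6 = 6 + n)
f = -68 (f = -4 - 1*64 = -4 - 64 = -68)
K(I) = -648 (K(I) = -36 + 9*(-68) = -36 - 612 = -648)
1/((16993 + 2719) + K(D(-8))) = 1/((16993 + 2719) - 648) = 1/(19712 - 648) = 1/19064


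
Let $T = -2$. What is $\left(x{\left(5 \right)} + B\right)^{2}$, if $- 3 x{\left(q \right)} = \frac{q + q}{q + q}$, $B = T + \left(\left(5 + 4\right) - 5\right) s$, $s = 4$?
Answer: $\frac{1681}{9} \approx 186.78$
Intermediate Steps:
$B = 14$ ($B = -2 + \left(\left(5 + 4\right) - 5\right) 4 = -2 + \left(9 - 5\right) 4 = -2 + 4 \cdot 4 = -2 + 16 = 14$)
$x{\left(q \right)} = - \frac{1}{3}$ ($x{\left(q \right)} = - \frac{\left(q + q\right) \frac{1}{q + q}}{3} = - \frac{2 q \frac{1}{2 q}}{3} = \left(- \frac{1}{3}\right) 1 = - \frac{1}{3}$)
$\left(x{\left(5 \right)} + B\right)^{2} = \left(- \frac{1}{3} + 14\right)^{2} = \left(\frac{41}{3}\right)^{2} = \frac{1681}{9}$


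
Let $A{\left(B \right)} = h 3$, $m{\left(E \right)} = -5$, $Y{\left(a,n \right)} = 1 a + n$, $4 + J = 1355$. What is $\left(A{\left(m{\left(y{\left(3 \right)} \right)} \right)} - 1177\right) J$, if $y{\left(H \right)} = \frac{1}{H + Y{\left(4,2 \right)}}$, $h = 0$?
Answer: $-1590127$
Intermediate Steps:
$J = 1351$ ($J = -4 + 1355 = 1351$)
$Y{\left(a,n \right)} = a + n$
$y{\left(H \right)} = \frac{1}{6 + H}$ ($y{\left(H \right)} = \frac{1}{H + \left(4 + 2\right)} = \frac{1}{H + 6} = \frac{1}{6 + H}$)
$A{\left(B \right)} = 0$ ($A{\left(B \right)} = 0 \cdot 3 = 0$)
$\left(A{\left(m{\left(y{\left(3 \right)} \right)} \right)} - 1177\right) J = \left(0 - 1177\right) 1351 = \left(-1177\right) 1351 = -1590127$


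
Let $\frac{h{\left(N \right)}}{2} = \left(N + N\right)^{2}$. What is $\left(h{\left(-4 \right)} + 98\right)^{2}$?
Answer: $51076$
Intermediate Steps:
$h{\left(N \right)} = 8 N^{2}$ ($h{\left(N \right)} = 2 \left(N + N\right)^{2} = 2 \left(2 N\right)^{2} = 2 \cdot 4 N^{2} = 8 N^{2}$)
$\left(h{\left(-4 \right)} + 98\right)^{2} = \left(8 \left(-4\right)^{2} + 98\right)^{2} = \left(8 \cdot 16 + 98\right)^{2} = \left(128 + 98\right)^{2} = 226^{2} = 51076$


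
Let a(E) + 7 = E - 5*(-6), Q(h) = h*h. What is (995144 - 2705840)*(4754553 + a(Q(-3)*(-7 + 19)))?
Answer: -8133818900064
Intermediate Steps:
Q(h) = h²
a(E) = 23 + E (a(E) = -7 + (E - 5*(-6)) = -7 + (E + 30) = -7 + (30 + E) = 23 + E)
(995144 - 2705840)*(4754553 + a(Q(-3)*(-7 + 19))) = (995144 - 2705840)*(4754553 + (23 + (-3)²*(-7 + 19))) = -1710696*(4754553 + (23 + 9*12)) = -1710696*(4754553 + (23 + 108)) = -1710696*(4754553 + 131) = -1710696*4754684 = -8133818900064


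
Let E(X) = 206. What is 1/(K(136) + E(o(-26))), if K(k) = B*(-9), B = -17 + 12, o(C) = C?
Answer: 1/251 ≈ 0.0039841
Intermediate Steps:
B = -5
K(k) = 45 (K(k) = -5*(-9) = 45)
1/(K(136) + E(o(-26))) = 1/(45 + 206) = 1/251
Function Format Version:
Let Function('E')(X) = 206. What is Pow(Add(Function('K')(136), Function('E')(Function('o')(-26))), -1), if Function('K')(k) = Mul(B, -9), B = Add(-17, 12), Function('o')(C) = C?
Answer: Rational(1, 251) ≈ 0.0039841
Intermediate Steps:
B = -5
Function('K')(k) = 45 (Function('K')(k) = Mul(-5, -9) = 45)
Pow(Add(Function('K')(136), Function('E')(Function('o')(-26))), -1) = Pow(Add(45, 206), -1) = Pow(251, -1) = Rational(1, 251)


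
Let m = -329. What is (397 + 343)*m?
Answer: -243460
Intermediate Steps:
(397 + 343)*m = (397 + 343)*(-329) = 740*(-329) = -243460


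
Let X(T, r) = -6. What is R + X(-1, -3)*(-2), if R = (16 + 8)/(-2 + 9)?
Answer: 108/7 ≈ 15.429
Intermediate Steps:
R = 24/7 ≈ 3.4286
R + X(-1, -3)*(-2) = 24/7 - 6*(-2) = 24/7 + 12 = 108/7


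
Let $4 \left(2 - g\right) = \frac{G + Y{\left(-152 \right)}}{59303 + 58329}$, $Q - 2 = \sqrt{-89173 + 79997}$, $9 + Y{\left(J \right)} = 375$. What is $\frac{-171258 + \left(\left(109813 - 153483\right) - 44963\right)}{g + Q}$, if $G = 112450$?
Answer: $- \frac{845156708180768}{7947912495225} + \frac{449523308238848 i \sqrt{2294}}{7947912495225} \approx -106.34 + 2708.9 i$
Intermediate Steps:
$Y{\left(J \right)} = 366$ ($Y{\left(J \right)} = -9 + 375 = 366$)
$Q = 2 + 2 i \sqrt{2294}$ ($Q = 2 + \sqrt{-89173 + 79997} = 2 + \sqrt{-9176} = 2 + 2 i \sqrt{2294} \approx 2.0 + 95.791 i$)
$g = \frac{51765}{29408}$ ($g = 2 - \frac{\left(112450 + 366\right) \frac{1}{59303 + 58329}}{4} = 2 - \frac{112816 \cdot \frac{1}{117632}}{4} = 2 - \frac{7051}{29408} = \frac{51765}{29408} \approx 1.7602$)
$\frac{-171258 + \left(\left(109813 - 153483\right) - 44963\right)}{g + Q} = \frac{-171258 + \left(\left(109813 - 153483\right) - 44963\right)}{\frac{51765}{29408} + \left(2 + 2 i \sqrt{2294}\right)} = \frac{-171258 - 88633}{\frac{110581}{29408} + 2 i \sqrt{2294}} = - \frac{259891}{\frac{110581}{29408} + 2 i \sqrt{2294}}$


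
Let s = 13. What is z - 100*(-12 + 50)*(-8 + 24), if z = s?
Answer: -60787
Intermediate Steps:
z = 13
z - 100*(-12 + 50)*(-8 + 24) = 13 - 100*(-12 + 50)*(-8 + 24) = 13 - 3800*16 = 13 - 100*608 = 13 - 60800 = -60787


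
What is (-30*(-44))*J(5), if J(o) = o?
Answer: 6600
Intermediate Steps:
(-30*(-44))*J(5) = -30*(-44)*5 = 1320*5 = 6600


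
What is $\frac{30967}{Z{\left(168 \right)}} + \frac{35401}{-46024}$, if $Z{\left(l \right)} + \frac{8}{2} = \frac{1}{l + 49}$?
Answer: $- \frac{309304562803}{39902808} \approx -7751.4$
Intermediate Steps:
$Z{\left(l \right)} = -4 + \frac{1}{49 + l}$ ($Z{\left(l \right)} = -4 + \frac{1}{l + 49} = -4 + \frac{1}{49 + l}$)
$\frac{30967}{Z{\left(168 \right)}} + \frac{35401}{-46024} = \frac{30967}{\frac{1}{49 + 168} \left(-195 - 672\right)} + \frac{35401}{-46024} = \frac{30967}{\frac{1}{217} \left(-195 - 672\right)} + 35401 \left(- \frac{1}{46024}\right) = \frac{30967}{\frac{1}{217} \left(-867\right)} - \frac{35401}{46024} = \frac{30967}{- \frac{867}{217}} - \frac{35401}{46024} = 30967 \left(- \frac{217}{867}\right) - \frac{35401}{46024} = - \frac{6719839}{867} - \frac{35401}{46024} = - \frac{309304562803}{39902808}$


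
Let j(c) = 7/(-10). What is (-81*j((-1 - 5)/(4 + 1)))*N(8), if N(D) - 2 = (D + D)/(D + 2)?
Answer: 5103/25 ≈ 204.12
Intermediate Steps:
N(D) = 2 + 2*D/(2 + D) (N(D) = 2 + (D + D)/(D + 2) = 2 + (2*D)/(2 + D) = 2 + 2*D/(2 + D))
j(c) = -7/10 (j(c) = 7*(-⅒) = -7/10)
(-81*j((-1 - 5)/(4 + 1)))*N(8) = (-81*(-7/10))*(4*(1 + 8)/(2 + 8)) = 567*(4*9/10)/10 = 567*(4*(⅒)*9)/10 = (567/10)*(18/5) = 5103/25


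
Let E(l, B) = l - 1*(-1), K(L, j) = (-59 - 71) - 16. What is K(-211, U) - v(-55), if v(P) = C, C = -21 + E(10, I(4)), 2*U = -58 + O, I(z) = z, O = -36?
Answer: -136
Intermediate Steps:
U = -47 (U = (-58 - 36)/2 = (1/2)*(-94) = -47)
K(L, j) = -146 (K(L, j) = -130 - 16 = -146)
E(l, B) = 1 + l (E(l, B) = l + 1 = 1 + l)
C = -10 (C = -21 + (1 + 10) = -21 + 11 = -10)
v(P) = -10
K(-211, U) - v(-55) = -146 - 1*(-10) = -146 + 10 = -136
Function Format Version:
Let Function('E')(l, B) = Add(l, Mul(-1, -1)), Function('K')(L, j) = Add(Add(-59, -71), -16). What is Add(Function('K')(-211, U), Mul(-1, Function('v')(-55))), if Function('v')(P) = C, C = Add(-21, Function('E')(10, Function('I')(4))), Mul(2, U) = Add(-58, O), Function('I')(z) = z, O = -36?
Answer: -136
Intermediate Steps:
U = -47 (U = Mul(Rational(1, 2), Add(-58, -36)) = Mul(Rational(1, 2), -94) = -47)
Function('K')(L, j) = -146 (Function('K')(L, j) = Add(-130, -16) = -146)
Function('E')(l, B) = Add(1, l) (Function('E')(l, B) = Add(l, 1) = Add(1, l))
C = -10 (C = Add(-21, Add(1, 10)) = Add(-21, 11) = -10)
Function('v')(P) = -10
Add(Function('K')(-211, U), Mul(-1, Function('v')(-55))) = Add(-146, Mul(-1, -10)) = Add(-146, 10) = -136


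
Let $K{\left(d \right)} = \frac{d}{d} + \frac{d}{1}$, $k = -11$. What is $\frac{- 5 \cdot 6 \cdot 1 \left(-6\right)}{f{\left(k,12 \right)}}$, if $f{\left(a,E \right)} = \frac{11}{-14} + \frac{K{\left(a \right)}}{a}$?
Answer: $\frac{27720}{19} \approx 1458.9$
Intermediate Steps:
$K{\left(d \right)} = 1 + d$ ($K{\left(d \right)} = 1 + d 1 = 1 + d$)
$f{\left(a,E \right)} = - \frac{11}{14} + \frac{1 + a}{a}$ ($f{\left(a,E \right)} = \frac{11}{-14} + \frac{1 + a}{a} = 11 \left(- \frac{1}{14}\right) + \frac{1 + a}{a} = - \frac{11}{14} + \frac{1 + a}{a}$)
$\frac{- 5 \cdot 6 \cdot 1 \left(-6\right)}{f{\left(k,12 \right)}} = \frac{- 5 \cdot 6 \cdot 1 \left(-6\right)}{\frac{3}{14} + \frac{1}{-11}} = \frac{\left(-5\right) 6 \left(-6\right)}{\frac{3}{14} - \frac{1}{11}} = \frac{\left(-30\right) \left(-6\right)}{\frac{19}{154}} = 180 \cdot \frac{154}{19} = \frac{27720}{19}$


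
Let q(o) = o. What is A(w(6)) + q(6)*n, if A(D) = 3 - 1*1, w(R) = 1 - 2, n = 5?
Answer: 32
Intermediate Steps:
w(R) = -1
A(D) = 2 (A(D) = 3 - 1 = 2)
A(w(6)) + q(6)*n = 2 + 6*5 = 2 + 30 = 32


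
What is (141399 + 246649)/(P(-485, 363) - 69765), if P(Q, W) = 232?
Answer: -388048/69533 ≈ -5.5808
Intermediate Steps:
(141399 + 246649)/(P(-485, 363) - 69765) = (141399 + 246649)/(232 - 69765) = 388048/(-69533) = 388048*(-1/69533) = -388048/69533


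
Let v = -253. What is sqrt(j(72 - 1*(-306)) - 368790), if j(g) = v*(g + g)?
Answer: I*sqrt(560058) ≈ 748.37*I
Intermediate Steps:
j(g) = -506*g (j(g) = -253*(g + g) = -506*g)
sqrt(j(72 - 1*(-306)) - 368790) = sqrt(-506*(72 - 1*(-306)) - 368790) = sqrt(-506*(72 + 306) - 368790) = sqrt(-506*378 - 368790) = sqrt(-191268 - 368790) = sqrt(-560058) = I*sqrt(560058)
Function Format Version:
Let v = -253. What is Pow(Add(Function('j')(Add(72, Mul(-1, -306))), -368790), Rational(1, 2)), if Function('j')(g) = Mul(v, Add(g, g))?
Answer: Mul(I, Pow(560058, Rational(1, 2))) ≈ Mul(748.37, I)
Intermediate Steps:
Function('j')(g) = Mul(-506, g) (Function('j')(g) = Mul(-253, Add(g, g)) = Mul(-253, Mul(2, g)) = Mul(-506, g))
Pow(Add(Function('j')(Add(72, Mul(-1, -306))), -368790), Rational(1, 2)) = Pow(Add(Mul(-506, Add(72, Mul(-1, -306))), -368790), Rational(1, 2)) = Pow(Add(Mul(-506, Add(72, 306)), -368790), Rational(1, 2)) = Pow(Add(Mul(-506, 378), -368790), Rational(1, 2)) = Pow(Add(-191268, -368790), Rational(1, 2)) = Pow(-560058, Rational(1, 2)) = Mul(I, Pow(560058, Rational(1, 2)))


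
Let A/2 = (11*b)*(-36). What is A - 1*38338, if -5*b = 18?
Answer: -177434/5 ≈ -35487.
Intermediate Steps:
b = -18/5 (b = -⅕*18 = -18/5 ≈ -3.6000)
A = 14256/5 (A = 2*((11*(-18/5))*(-36)) = 2*(-198/5*(-36)) = 2*(7128/5) = 14256/5 ≈ 2851.2)
A - 1*38338 = 14256/5 - 1*38338 = 14256/5 - 38338 = -177434/5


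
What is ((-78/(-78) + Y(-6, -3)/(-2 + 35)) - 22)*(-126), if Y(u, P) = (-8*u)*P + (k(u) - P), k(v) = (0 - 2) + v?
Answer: 35364/11 ≈ 3214.9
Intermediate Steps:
k(v) = -2 + v
Y(u, P) = -2 + u - P - 8*P*u (Y(u, P) = (-8*u)*P + ((-2 + u) - P) = -8*P*u + (-2 + u - P) = -2 + u - P - 8*P*u)
((-78/(-78) + Y(-6, -3)/(-2 + 35)) - 22)*(-126) = ((-78/(-78) + (-2 - 6 - 1*(-3) - 8*(-3)*(-6))/(-2 + 35)) - 22)*(-126) = ((-78*(-1/78) + (-2 - 6 + 3 - 144)/33) - 22)*(-126) = ((1 - 149*1/33) - 22)*(-126) = ((1 - 149/33) - 22)*(-126) = (-116/33 - 22)*(-126) = -842/33*(-126) = 35364/11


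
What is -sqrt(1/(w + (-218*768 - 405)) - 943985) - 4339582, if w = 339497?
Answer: -4339582 - I*sqrt(6954786412687743)/85834 ≈ -4.3396e+6 - 971.59*I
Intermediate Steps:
-sqrt(1/(w + (-218*768 - 405)) - 943985) - 4339582 = -sqrt(1/(339497 + (-218*768 - 405)) - 943985) - 4339582 = -sqrt(1/(339497 + (-167424 - 405)) - 943985) - 4339582 = -sqrt(1/(339497 - 167829) - 943985) - 4339582 = -sqrt(1/171668 - 943985) - 4339582 = -sqrt(-162052016979/171668) - 4339582 = -I*sqrt(6954786412687743)/85834 - 4339582 = -4339582 - I*sqrt(6954786412687743)/85834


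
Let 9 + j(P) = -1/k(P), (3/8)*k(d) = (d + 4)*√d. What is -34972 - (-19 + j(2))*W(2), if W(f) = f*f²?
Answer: -34748 + √2/4 ≈ -34748.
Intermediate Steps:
k(d) = 8*√d*(4 + d)/3 (k(d) = 8*((d + 4)*√d)/3 = 8*((4 + d)*√d)/3 = 8*(√d*(4 + d))/3 = 8*√d*(4 + d)/3)
W(f) = f³
j(P) = -9 - 3/(8*√P*(4 + P)) (j(P) = -9 - 1/(8*√P*(4 + P)/3) = -9 - 3/(8*√P*(4 + P)))
-34972 - (-19 + j(2))*W(2) = -34972 - (-19 + 3*(-1 + 24*√2*(-4 - 1*2))/(8*√2*(4 + 2)))*2³ = -34972 - (-19 + (3/8)*(√2/2)*(-1 + 24*√2*(-4 - 2))/6)*8 = -34972 - (-19 + (3/8)*(√2/2)*(⅙)*(-1 + 24*√2*(-6)))*8 = -34972 - (-19 + (3/8)*(√2/2)*(⅙)*(-1 - 144*√2))*8 = -34972 - (-19 + √2*(-1 - 144*√2)/32)*8 = -34972 - (-152 + √2*(-1 - 144*√2)/4) = -34972 + (152 - √2*(-1 - 144*√2)/4) = -34820 - √2*(-1 - 144*√2)/4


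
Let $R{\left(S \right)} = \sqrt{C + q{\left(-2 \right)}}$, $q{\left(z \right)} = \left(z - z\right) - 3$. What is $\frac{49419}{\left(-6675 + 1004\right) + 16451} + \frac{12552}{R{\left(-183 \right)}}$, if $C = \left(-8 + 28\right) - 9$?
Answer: $\frac{49419}{10780} + 3138 \sqrt{2} \approx 4442.4$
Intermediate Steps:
$C = 11$ ($C = 20 - 9 = 11$)
$q{\left(z \right)} = -3$ ($q{\left(z \right)} = 0 - 3 = -3$)
$R{\left(S \right)} = 2 \sqrt{2}$ ($R{\left(S \right)} = \sqrt{11 - 3} = \sqrt{8} = 2 \sqrt{2}$)
$\frac{49419}{\left(-6675 + 1004\right) + 16451} + \frac{12552}{R{\left(-183 \right)}} = \frac{49419}{\left(-6675 + 1004\right) + 16451} + \frac{12552}{2 \sqrt{2}} = \frac{49419}{-5671 + 16451} + 12552 \frac{\sqrt{2}}{4} = \frac{49419}{10780} + 3138 \sqrt{2}$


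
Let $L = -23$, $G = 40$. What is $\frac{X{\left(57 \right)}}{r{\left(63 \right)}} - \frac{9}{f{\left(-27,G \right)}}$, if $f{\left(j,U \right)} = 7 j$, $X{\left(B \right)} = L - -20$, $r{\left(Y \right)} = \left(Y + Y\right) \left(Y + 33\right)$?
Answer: $\frac{191}{4032} \approx 0.047371$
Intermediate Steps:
$r{\left(Y \right)} = 2 Y \left(33 + Y\right)$
$X{\left(B \right)} = -3$ ($X{\left(B \right)} = -23 - -20 = -23 + 20 = -3$)
$\frac{X{\left(57 \right)}}{r{\left(63 \right)}} - \frac{9}{f{\left(-27,G \right)}} = - \frac{3}{2 \cdot 63 \left(33 + 63\right)} - \frac{9}{7 \left(-27\right)} = - \frac{3}{2 \cdot 63 \cdot 96} - \frac{9}{-189} = - \frac{3}{12096} - - \frac{1}{21} = \left(-3\right) \frac{1}{12096} + \frac{1}{21} = - \frac{1}{4032} + \frac{1}{21} = \frac{191}{4032}$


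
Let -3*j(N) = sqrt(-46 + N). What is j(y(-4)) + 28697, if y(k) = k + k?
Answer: 28697 - I*sqrt(6) ≈ 28697.0 - 2.4495*I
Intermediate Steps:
y(k) = 2*k
j(N) = -sqrt(-46 + N)/3
j(y(-4)) + 28697 = -sqrt(-46 + 2*(-4))/3 + 28697 = -sqrt(-46 - 8)/3 + 28697 = -I*sqrt(6) + 28697 = 28697 - I*sqrt(6)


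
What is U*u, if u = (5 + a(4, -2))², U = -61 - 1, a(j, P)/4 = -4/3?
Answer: -62/9 ≈ -6.8889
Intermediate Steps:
a(j, P) = -16/3 (a(j, P) = 4*(-4/3) = -16/3)
U = -62
u = ⅑ (u = (5 - 16/3)² = (-⅓)² = ⅑ ≈ 0.11111)
U*u = -62*⅑ = -62/9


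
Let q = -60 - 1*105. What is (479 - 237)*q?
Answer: -39930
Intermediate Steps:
q = -165 (q = -60 - 105 = -165)
(479 - 237)*q = (479 - 237)*(-165) = 242*(-165) = -39930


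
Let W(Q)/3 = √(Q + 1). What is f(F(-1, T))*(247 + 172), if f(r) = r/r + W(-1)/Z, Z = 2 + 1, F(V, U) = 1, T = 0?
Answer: 419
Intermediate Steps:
Z = 3
W(Q) = 3*√(1 + Q) (W(Q) = 3*√(Q + 1) = 3*√(1 + Q))
f(r) = 1 (f(r) = r/r + (3*√(1 - 1))/3 = 1 + (3*√0)*(⅓) = 1 + (3*0)*(⅓) = 1 + 0*(⅓) = 1 + 0 = 1)
f(F(-1, T))*(247 + 172) = 1*(247 + 172) = 1*419 = 419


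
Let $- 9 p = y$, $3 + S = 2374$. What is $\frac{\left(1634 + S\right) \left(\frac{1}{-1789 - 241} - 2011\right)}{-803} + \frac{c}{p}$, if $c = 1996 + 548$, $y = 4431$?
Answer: $\frac{62691217443}{6253618} \approx 10025.0$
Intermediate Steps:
$S = 2371$ ($S = -3 + 2374 = 2371$)
$p = - \frac{1477}{3}$ ($p = \left(- \frac{1}{9}\right) 4431 = - \frac{1477}{3} \approx -492.33$)
$c = 2544$
$\frac{\left(1634 + S\right) \left(\frac{1}{-1789 - 241} - 2011\right)}{-803} + \frac{c}{p} = \frac{\left(1634 + 2371\right) \left(\frac{1}{-1789 - 241} - 2011\right)}{-803} + \frac{2544}{- \frac{1477}{3}} = 4005 \left(\frac{1}{-2030} - 2011\right) \left(- \frac{1}{803}\right) + 2544 \left(- \frac{3}{1477}\right) = 4005 \left(- \frac{1}{2030} - 2011\right) \left(- \frac{1}{803}\right) - \frac{7632}{1477} = 4005 \left(- \frac{4082331}{2030}\right) \left(- \frac{1}{803}\right) - \frac{7632}{1477} = \left(- \frac{3269947131}{406}\right) \left(- \frac{1}{803}\right) - \frac{7632}{1477} = \frac{297267921}{29638} - \frac{7632}{1477} = \frac{62691217443}{6253618}$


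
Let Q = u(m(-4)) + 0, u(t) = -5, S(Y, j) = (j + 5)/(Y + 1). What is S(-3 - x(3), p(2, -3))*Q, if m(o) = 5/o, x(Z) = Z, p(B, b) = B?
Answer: 7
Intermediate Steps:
S(Y, j) = (5 + j)/(1 + Y)
Q = -5 (Q = -5 + 0 = -5)
S(-3 - x(3), p(2, -3))*Q = ((5 + 2)/(1 + (-3 - 1*3)))*(-5) = (7/(1 + (-3 - 3)))*(-5) = (7/(1 - 6))*(-5) = (7/(-5))*(-5) = -⅕*7*(-5) = -7/5*(-5) = 7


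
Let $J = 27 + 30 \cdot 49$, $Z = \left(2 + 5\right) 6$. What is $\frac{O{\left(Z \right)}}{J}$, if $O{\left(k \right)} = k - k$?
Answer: $0$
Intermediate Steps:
$Z = 42$ ($Z = 7 \cdot 6 = 42$)
$O{\left(k \right)} = 0$
$J = 1497$ ($J = 27 + 1470 = 1497$)
$\frac{O{\left(Z \right)}}{J} = \frac{0}{1497} = 0 \cdot \frac{1}{1497} = 0$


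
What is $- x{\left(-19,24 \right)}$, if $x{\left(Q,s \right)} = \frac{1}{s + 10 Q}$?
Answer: $\frac{1}{166} \approx 0.0060241$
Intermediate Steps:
$- x{\left(-19,24 \right)} = - \frac{1}{24 + 10 \left(-19\right)} = - \frac{1}{24 - 190} = - \frac{1}{-166} = \left(-1\right) \left(- \frac{1}{166}\right) = \frac{1}{166}$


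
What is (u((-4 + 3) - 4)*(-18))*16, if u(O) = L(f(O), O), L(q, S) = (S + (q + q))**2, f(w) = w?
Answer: -64800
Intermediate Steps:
L(q, S) = (S + 2*q)**2
u(O) = 9*O**2 (u(O) = (O + 2*O)**2 = (3*O)**2 = 9*O**2)
(u((-4 + 3) - 4)*(-18))*16 = ((9*((-4 + 3) - 4)**2)*(-18))*16 = ((9*(-1 - 4)**2)*(-18))*16 = ((9*(-5)**2)*(-18))*16 = ((9*25)*(-18))*16 = (225*(-18))*16 = -4050*16 = -64800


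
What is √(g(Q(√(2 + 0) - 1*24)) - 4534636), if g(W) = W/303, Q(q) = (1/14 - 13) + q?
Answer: √(-81598799911818 + 59388*√2)/4242 ≈ 2129.5*I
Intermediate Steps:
Q(q) = -181/14 + q (Q(q) = (1/14 - 13) + q = -181/14 + q)
g(W) = W/303 (g(W) = W*(1/303) = W/303)
√(g(Q(√(2 + 0) - 1*24)) - 4534636) = √((-181/14 + (√(2 + 0) - 1*24))/303 - 4534636) = √((-181/14 + (√2 - 24))/303 - 4534636) = √((-181/14 + (-24 + √2))/303 - 4534636) = √((-517/14 + √2)/303 - 4534636) = √((-517/4242 + √2/303) - 4534636) = √(-19235926429/4242 + √2/303)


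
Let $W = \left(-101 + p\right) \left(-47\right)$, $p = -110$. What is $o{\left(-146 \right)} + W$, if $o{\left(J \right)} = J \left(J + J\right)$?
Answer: $52549$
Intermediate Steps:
$o{\left(J \right)} = 2 J^{2}$ ($o{\left(J \right)} = J 2 J = 2 J^{2}$)
$W = 9917$ ($W = \left(-101 - 110\right) \left(-47\right) = \left(-211\right) \left(-47\right) = 9917$)
$o{\left(-146 \right)} + W = 2 \left(-146\right)^{2} + 9917 = 2 \cdot 21316 + 9917 = 42632 + 9917 = 52549$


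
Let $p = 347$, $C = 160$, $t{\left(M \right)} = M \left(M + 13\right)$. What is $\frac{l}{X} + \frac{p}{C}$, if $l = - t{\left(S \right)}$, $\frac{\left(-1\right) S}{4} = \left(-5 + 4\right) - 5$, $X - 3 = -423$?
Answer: $\frac{4797}{1120} \approx 4.283$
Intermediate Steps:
$X = -420$ ($X = 3 - 423 = -420$)
$S = 24$ ($S = - 4 \left(\left(-5 + 4\right) - 5\right) = - 4 \left(-1 - 5\right) = \left(-4\right) \left(-6\right) = 24$)
$t{\left(M \right)} = M \left(13 + M\right)$
$l = -888$ ($l = - 24 \left(13 + 24\right) = - 24 \cdot 37 = \left(-1\right) 888 = -888$)
$\frac{l}{X} + \frac{p}{C} = - \frac{888}{-420} + \frac{347}{160} = \left(-888\right) \left(- \frac{1}{420}\right) + 347 \cdot \frac{1}{160} = \frac{74}{35} + \frac{347}{160} = \frac{4797}{1120}$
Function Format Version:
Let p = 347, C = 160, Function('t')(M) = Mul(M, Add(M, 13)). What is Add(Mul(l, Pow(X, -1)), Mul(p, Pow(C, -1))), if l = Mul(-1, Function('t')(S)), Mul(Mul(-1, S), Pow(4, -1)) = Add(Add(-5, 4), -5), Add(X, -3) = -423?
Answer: Rational(4797, 1120) ≈ 4.2830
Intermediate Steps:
X = -420 (X = Add(3, -423) = -420)
S = 24 (S = Mul(-4, Add(Add(-5, 4), -5)) = Mul(-4, Add(-1, -5)) = Mul(-4, -6) = 24)
Function('t')(M) = Mul(M, Add(13, M))
l = -888 (l = Mul(-1, Mul(24, Add(13, 24))) = Mul(-1, Mul(24, 37)) = Mul(-1, 888) = -888)
Add(Mul(l, Pow(X, -1)), Mul(p, Pow(C, -1))) = Add(Mul(-888, Pow(-420, -1)), Mul(347, Pow(160, -1))) = Add(Mul(-888, Rational(-1, 420)), Mul(347, Rational(1, 160))) = Add(Rational(74, 35), Rational(347, 160)) = Rational(4797, 1120)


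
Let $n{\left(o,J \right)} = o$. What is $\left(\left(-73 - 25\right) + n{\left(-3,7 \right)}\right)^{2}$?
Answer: $10201$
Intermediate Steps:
$\left(\left(-73 - 25\right) + n{\left(-3,7 \right)}\right)^{2} = \left(\left(-73 - 25\right) - 3\right)^{2} = \left(-98 - 3\right)^{2} = \left(-101\right)^{2} = 10201$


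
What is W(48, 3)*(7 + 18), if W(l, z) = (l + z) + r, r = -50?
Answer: 25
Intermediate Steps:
W(l, z) = -50 + l + z (W(l, z) = (l + z) - 50 = -50 + l + z)
W(48, 3)*(7 + 18) = (-50 + 48 + 3)*(7 + 18) = 1*25 = 25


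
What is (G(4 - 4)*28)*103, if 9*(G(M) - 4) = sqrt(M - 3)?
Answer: 11536 + 2884*I*sqrt(3)/9 ≈ 11536.0 + 555.03*I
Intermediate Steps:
G(M) = 4 + sqrt(-3 + M)/9 (G(M) = 4 + sqrt(M - 3)/9 = 4 + sqrt(-3 + M)/9)
(G(4 - 4)*28)*103 = ((4 + sqrt(-3 + (4 - 4))/9)*28)*103 = ((4 + sqrt(-3 + 0)/9)*28)*103 = ((4 + sqrt(-3)/9)*28)*103 = ((4 + (I*sqrt(3))/9)*28)*103 = ((4 + I*sqrt(3)/9)*28)*103 = (112 + 28*I*sqrt(3)/9)*103 = 11536 + 2884*I*sqrt(3)/9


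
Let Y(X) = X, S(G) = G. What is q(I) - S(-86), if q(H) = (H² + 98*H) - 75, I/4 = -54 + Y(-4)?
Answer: 31099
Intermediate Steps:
I = -232 (I = 4*(-54 - 4) = 4*(-58) = -232)
q(H) = -75 + H² + 98*H
q(I) - S(-86) = (-75 + (-232)² + 98*(-232)) - 1*(-86) = (-75 + 53824 - 22736) + 86 = 31013 + 86 = 31099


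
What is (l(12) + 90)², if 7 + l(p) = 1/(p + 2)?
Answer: 1352569/196 ≈ 6900.9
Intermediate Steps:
l(p) = -7 + 1/(2 + p) (l(p) = -7 + 1/(p + 2) = -7 + 1/(2 + p))
(l(12) + 90)² = ((-13 - 7*12)/(2 + 12) + 90)² = ((-13 - 84)/14 + 90)² = ((1/14)*(-97) + 90)² = (-97/14 + 90)² = (1163/14)² = 1352569/196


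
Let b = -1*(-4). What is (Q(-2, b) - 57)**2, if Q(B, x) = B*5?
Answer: 4489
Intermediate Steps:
b = 4
Q(B, x) = 5*B
(Q(-2, b) - 57)**2 = (5*(-2) - 57)**2 = (-10 - 57)**2 = (-67)**2 = 4489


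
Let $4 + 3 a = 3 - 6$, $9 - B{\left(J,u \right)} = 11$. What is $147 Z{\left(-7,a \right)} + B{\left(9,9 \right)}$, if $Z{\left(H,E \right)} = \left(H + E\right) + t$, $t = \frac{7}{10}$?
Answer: $- \frac{12711}{10} \approx -1271.1$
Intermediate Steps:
$B{\left(J,u \right)} = -2$ ($B{\left(J,u \right)} = 9 - 11 = -2$)
$a = - \frac{7}{3}$ ($a = - \frac{4}{3} + \frac{3 - 6}{3} = - \frac{4}{3} + \frac{1}{3} \left(-3\right) = - \frac{4}{3} - 1 = - \frac{7}{3} \approx -2.3333$)
$t = \frac{7}{10}$ ($t = 7 \cdot \frac{1}{10} = \frac{7}{10} \approx 0.7$)
$Z{\left(H,E \right)} = \frac{7}{10} + E + H$ ($Z{\left(H,E \right)} = \left(H + E\right) + \frac{7}{10} = \left(E + H\right) + \frac{7}{10} = \frac{7}{10} + E + H$)
$147 Z{\left(-7,a \right)} + B{\left(9,9 \right)} = 147 \left(\frac{7}{10} - \frac{7}{3} - 7\right) - 2 = 147 \left(- \frac{259}{30}\right) - 2 = - \frac{12691}{10} - 2 = - \frac{12711}{10}$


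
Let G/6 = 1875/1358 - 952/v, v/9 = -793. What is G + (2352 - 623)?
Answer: 2807599280/1615341 ≈ 1738.1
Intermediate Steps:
v = -7137 (v = 9*(-793) = -7137)
G = 14674691/1615341 (G = 6*(1875/1358 - 952/(-7137)) = 6*(1875*(1/1358) - 952*(-1/7137)) = 6*(1875/1358 + 952/7137) = 6*(14674691/9692046) = 14674691/1615341 ≈ 9.0846)
G + (2352 - 623) = 14674691/1615341 + (2352 - 623) = 14674691/1615341 + 1729 = 2807599280/1615341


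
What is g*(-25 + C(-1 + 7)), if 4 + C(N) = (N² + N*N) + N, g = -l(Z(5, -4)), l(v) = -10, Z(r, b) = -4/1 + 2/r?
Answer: 490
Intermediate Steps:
Z(r, b) = -4 + 2/r (Z(r, b) = -4*1 + 2/r = -4 + 2/r)
g = 10 (g = -1*(-10) = 10)
C(N) = -4 + N + 2*N² (C(N) = -4 + ((N² + N*N) + N) = -4 + ((N² + N²) + N) = -4 + (2*N² + N) = -4 + (N + 2*N²) = -4 + N + 2*N²)
g*(-25 + C(-1 + 7)) = 10*(-25 + (-4 + (-1 + 7) + 2*(-1 + 7)²)) = 10*(-25 + (-4 + 6 + 2*6²)) = 10*(-25 + (-4 + 6 + 2*36)) = 10*(-25 + (-4 + 6 + 72)) = 10*(-25 + 74) = 10*49 = 490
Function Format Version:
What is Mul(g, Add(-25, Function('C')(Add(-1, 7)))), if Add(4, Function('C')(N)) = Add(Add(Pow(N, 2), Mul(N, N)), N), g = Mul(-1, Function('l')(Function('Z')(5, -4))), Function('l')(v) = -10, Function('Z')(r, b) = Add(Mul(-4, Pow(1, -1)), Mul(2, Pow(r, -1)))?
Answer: 490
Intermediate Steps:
Function('Z')(r, b) = Add(-4, Mul(2, Pow(r, -1))) (Function('Z')(r, b) = Add(Mul(-4, 1), Mul(2, Pow(r, -1))) = Add(-4, Mul(2, Pow(r, -1))))
g = 10 (g = Mul(-1, -10) = 10)
Function('C')(N) = Add(-4, N, Mul(2, Pow(N, 2))) (Function('C')(N) = Add(-4, Add(Add(Pow(N, 2), Mul(N, N)), N)) = Add(-4, Add(Add(Pow(N, 2), Pow(N, 2)), N)) = Add(-4, Add(Mul(2, Pow(N, 2)), N)) = Add(-4, Add(N, Mul(2, Pow(N, 2)))) = Add(-4, N, Mul(2, Pow(N, 2))))
Mul(g, Add(-25, Function('C')(Add(-1, 7)))) = Mul(10, Add(-25, Add(-4, Add(-1, 7), Mul(2, Pow(Add(-1, 7), 2))))) = Mul(10, Add(-25, Add(-4, 6, Mul(2, Pow(6, 2))))) = Mul(10, Add(-25, Add(-4, 6, Mul(2, 36)))) = Mul(10, Add(-25, Add(-4, 6, 72))) = Mul(10, Add(-25, 74)) = Mul(10, 49) = 490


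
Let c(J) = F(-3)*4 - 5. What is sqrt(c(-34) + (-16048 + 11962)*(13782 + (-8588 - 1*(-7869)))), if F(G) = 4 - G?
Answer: I*sqrt(53375395) ≈ 7305.8*I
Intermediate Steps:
c(J) = 23 (c(J) = (4 - 1*(-3))*4 - 5 = (4 + 3)*4 - 5 = 7*4 - 5 = 28 - 5 = 23)
sqrt(c(-34) + (-16048 + 11962)*(13782 + (-8588 - 1*(-7869)))) = sqrt(23 + (-16048 + 11962)*(13782 + (-8588 - 1*(-7869)))) = sqrt(23 - 4086*(13782 + (-8588 + 7869))) = sqrt(23 - 4086*(13782 - 719)) = sqrt(23 - 4086*13063) = sqrt(23 - 53375418) = sqrt(-53375395) = I*sqrt(53375395)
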